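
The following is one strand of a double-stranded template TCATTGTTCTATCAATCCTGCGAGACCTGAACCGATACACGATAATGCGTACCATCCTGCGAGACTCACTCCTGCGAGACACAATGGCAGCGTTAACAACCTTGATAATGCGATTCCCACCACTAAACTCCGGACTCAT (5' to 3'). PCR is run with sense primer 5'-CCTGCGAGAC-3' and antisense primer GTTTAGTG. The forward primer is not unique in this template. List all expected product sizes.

112 bp, 73 bp, 58 bp

The forward primer CCTGCGAGAC matches the top strand at positions 17–26, 56–65, 71–80.
The reverse primer's reverse complement is CACTAAAC, matching at positions 121–128.
Each forward site pairs with the reverse site to give a product ending at position 128: sizes 112, 73, 58 bp.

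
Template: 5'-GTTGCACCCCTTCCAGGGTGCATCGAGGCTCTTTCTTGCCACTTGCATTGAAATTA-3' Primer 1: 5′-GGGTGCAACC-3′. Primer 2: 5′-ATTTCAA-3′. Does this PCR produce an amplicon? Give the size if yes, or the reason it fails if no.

Primer 1 (GGGTGCAACC) does not match the top strand, and its reverse complement GGTTGCACCC does not match either.
With no annealing site for primer 1, no amplification occurs.

No product — primer 1 has no binding site in the template.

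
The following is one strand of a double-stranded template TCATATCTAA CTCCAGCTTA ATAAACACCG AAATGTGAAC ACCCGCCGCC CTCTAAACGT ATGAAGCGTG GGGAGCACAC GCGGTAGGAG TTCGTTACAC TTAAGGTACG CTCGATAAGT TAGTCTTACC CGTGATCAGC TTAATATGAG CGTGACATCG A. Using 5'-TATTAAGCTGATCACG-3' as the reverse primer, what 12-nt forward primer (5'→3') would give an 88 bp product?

The reverse primer's reverse complement CGTGATCAGCTTAATA matches the template at positions 131–146, so the product ends at position 146.
An 88 bp product then starts at position 146 − 88 + 1 = 59.
The forward primer is identical to the top strand there: GTATGAAGCGTG.

5'-GTATGAAGCGTG-3'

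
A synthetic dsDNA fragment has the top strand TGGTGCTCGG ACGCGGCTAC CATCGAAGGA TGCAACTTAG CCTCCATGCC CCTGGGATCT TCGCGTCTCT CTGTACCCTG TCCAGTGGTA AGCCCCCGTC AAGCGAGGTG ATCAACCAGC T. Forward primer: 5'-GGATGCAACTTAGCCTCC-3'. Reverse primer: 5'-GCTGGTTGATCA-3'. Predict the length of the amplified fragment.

Forward primer GGATGCAACTTAGCCTCC is found on the top strand at positions 28–45.
The reverse primer's reverse complement is TGATCAACCAGC, which matches the template at positions 109–120.
Amplicon spans positions 28–120: 93 bp.

93 bp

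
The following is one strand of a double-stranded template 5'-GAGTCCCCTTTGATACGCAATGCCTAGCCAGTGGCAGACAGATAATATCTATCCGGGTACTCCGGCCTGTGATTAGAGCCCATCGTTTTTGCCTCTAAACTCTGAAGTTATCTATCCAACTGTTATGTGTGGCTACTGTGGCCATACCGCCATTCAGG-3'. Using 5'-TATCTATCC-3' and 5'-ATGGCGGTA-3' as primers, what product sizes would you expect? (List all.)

The forward primer TATCTATCC matches the top strand at positions 46–54, 109–117.
The reverse primer's reverse complement is TACCGCCAT, matching at positions 145–153.
Each forward site pairs with the reverse site to give a product ending at position 153: sizes 108, 45 bp.

108 bp, 45 bp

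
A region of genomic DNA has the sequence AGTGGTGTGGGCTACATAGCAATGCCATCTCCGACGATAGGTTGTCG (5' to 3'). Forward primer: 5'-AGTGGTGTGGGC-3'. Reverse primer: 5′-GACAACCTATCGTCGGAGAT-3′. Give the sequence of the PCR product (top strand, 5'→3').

5'-AGTGGTGTGGGCTACATAGCAATGCCATCTCCGACGATAGGTTGTC-3'

The forward primer matches the template at positions 1–12.
Reverse complement of the reverse primer: ATCTCCGACGATAGGTTGTC. This occurs on the top strand at positions 27–46.
The product is the template from position 1 through 46 (46 bp).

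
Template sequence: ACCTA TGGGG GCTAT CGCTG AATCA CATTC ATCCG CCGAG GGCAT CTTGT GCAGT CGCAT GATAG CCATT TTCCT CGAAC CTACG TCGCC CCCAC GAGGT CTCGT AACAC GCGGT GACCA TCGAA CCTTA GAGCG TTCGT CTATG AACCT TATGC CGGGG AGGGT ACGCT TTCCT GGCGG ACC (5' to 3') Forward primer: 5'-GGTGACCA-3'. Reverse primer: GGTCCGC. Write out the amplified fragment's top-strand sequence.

Forward primer GGTGACCA is found on the top strand at positions 113–120.
Reverse complement of the reverse primer: GCGGACC. This occurs on the top strand at positions 177–183.
The product is the template from position 113 through 183 (71 bp).

5'-GGTGACCATCGAACCTTAGAGCGTTCGTCTATGAACCTTATGCCGGGGAGGGTACGCTTTCCTGGCGGACC-3'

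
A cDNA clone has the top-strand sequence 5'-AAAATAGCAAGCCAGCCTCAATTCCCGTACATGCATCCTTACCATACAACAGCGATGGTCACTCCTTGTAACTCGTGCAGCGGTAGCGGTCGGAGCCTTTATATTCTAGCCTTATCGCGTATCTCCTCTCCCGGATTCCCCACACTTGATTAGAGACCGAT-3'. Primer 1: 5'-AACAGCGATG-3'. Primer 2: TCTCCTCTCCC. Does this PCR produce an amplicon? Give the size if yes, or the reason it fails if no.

No product — both primers anneal to the same strand and extend in the same direction.

Primer 1 (AACAGCGATG) matches the top strand at positions 48–57 (3' end points downstream).
Primer 2 (TCTCCTCTCCC) also matches the top strand directly, at positions 122–132 — its reverse complement GGGAGAGGAGA is not present.
Both primers anneal to the bottom strand with 3' ends pointing the same way, so neither can prime synthesis back toward the other.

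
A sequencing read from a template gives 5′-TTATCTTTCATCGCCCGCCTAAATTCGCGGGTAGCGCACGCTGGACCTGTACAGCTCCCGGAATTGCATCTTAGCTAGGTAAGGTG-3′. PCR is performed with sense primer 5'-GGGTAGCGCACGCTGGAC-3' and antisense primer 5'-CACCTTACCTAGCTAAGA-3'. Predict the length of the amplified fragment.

Scanning the template, GGGTAGCGCACGCTGGAC occurs at positions 29–46; this primer anneals to the bottom strand there with its 3' end pointing downstream.
Taking the reverse complement of CACCTTACCTAGCTAAGA gives TCTTAGCTAGGTAAGGTG, found at positions 69–86 on the template; the primer anneals here to the top strand with its 3' end pointing upstream.
Amplicon spans positions 29–86: 58 bp.

58 bp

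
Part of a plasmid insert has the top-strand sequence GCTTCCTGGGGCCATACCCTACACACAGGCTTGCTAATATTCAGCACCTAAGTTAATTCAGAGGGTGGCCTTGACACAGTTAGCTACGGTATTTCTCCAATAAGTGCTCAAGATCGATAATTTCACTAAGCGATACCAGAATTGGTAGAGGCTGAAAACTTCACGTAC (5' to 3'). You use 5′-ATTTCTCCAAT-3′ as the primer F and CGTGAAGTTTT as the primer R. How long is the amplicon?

The forward primer matches the template at positions 91–101.
The reverse primer's reverse complement is AAAACTTCACG, which matches the template at positions 155–165.
Amplicon spans positions 91–165: 75 bp.

75 bp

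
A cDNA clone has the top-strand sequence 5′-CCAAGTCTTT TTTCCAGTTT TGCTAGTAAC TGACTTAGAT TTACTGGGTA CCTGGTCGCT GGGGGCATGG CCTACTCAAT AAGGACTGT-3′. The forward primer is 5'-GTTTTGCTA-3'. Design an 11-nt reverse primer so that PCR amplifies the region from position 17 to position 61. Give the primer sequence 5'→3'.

5'-CAGCGACCAGG-3'

The product's 3' end on the top strand is position 61.
The reverse primer anneals to the top strand over positions 51–61, i.e. to CCTGGTCGCTG.
Its sequence written 5'→3' is the reverse complement: CAGCGACCAGG.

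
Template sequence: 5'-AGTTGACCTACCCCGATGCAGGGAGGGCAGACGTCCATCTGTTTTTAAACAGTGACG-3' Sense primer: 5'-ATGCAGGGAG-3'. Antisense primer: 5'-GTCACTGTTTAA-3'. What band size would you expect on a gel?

41 bp

Forward primer ATGCAGGGAG is found on the top strand at positions 16–25.
Taking the reverse complement of GTCACTGTTTAA gives TTAAACAGTGAC, found at positions 45–56 on the template; the primer anneals here to the top strand with its 3' end pointing upstream.
Product length = (reverse-primer end) − (forward-primer start) + 1 = 56 − 16 + 1 = 41 bp.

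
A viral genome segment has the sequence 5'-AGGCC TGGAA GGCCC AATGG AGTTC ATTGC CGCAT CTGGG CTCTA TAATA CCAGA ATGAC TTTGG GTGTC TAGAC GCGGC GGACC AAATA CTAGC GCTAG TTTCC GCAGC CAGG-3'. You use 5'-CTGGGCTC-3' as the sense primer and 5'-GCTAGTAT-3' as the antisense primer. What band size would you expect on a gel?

Scanning the template, CTGGGCTC occurs at positions 36–43; this primer anneals to the bottom strand there with its 3' end pointing downstream.
Reverse complement of the reverse primer: ATACTAGC. This occurs on the top strand at positions 88–95.
The product runs from position 36 to position 95, so its length is 95 − 36 + 1 = 60 bp.

60 bp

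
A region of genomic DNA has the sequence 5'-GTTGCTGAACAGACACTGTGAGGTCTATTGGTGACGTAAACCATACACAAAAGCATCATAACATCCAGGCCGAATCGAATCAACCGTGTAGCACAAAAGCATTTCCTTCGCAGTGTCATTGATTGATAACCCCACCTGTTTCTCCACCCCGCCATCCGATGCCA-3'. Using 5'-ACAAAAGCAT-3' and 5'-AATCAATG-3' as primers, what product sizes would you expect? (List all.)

78 bp, 32 bp

The forward primer ACAAAAGCAT matches the top strand at positions 47–56, 93–102.
The reverse primer's reverse complement is CATTGATT, matching at positions 117–124.
Each forward site pairs with the reverse site to give a product ending at position 124: sizes 78, 32 bp.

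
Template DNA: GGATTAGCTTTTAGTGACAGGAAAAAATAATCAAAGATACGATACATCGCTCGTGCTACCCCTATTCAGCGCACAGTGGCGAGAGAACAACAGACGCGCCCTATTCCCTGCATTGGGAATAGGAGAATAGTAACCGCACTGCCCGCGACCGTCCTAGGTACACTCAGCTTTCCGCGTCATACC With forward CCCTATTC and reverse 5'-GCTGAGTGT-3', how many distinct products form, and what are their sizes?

Two products: 109 bp, 70 bp

The forward primer CCCTATTC matches the top strand at positions 60–67, 99–106.
The reverse primer's reverse complement is ACACTCAGC, matching at positions 160–168.
Each forward site pairs with the reverse site to give a product ending at position 168: sizes 109, 70 bp.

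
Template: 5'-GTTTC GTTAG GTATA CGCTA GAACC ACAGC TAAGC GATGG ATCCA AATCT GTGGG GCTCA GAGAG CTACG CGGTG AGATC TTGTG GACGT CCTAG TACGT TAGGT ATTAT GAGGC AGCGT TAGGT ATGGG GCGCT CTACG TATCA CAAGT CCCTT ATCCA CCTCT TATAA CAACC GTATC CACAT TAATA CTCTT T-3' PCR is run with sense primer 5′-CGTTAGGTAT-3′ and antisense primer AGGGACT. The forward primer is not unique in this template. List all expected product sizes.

The forward primer CGTTAGGTAT matches the top strand at positions 5–14, 98–107, 118–127.
The reverse primer's reverse complement is AGTCCCT, matching at positions 148–154.
Each forward site pairs with the reverse site to give a product ending at position 154: sizes 150, 57, 37 bp.

150 bp, 57 bp, 37 bp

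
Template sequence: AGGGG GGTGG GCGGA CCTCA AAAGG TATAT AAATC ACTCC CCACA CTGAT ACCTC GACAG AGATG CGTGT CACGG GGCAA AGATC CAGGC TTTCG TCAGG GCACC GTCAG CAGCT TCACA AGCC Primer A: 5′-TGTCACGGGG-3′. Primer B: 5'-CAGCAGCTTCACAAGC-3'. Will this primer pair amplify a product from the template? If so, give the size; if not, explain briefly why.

No product — both primers anneal to the same strand and extend in the same direction.

Primer A (TGTCACGGGG) matches the top strand at positions 68–77 (3' end points downstream).
Primer B (CAGCAGCTTCACAAGC) also matches the top strand directly, at positions 108–123 — its reverse complement GCTTGTGAAGCTGCTG is not present.
Both primers anneal to the bottom strand with 3' ends pointing the same way, so neither can prime synthesis back toward the other.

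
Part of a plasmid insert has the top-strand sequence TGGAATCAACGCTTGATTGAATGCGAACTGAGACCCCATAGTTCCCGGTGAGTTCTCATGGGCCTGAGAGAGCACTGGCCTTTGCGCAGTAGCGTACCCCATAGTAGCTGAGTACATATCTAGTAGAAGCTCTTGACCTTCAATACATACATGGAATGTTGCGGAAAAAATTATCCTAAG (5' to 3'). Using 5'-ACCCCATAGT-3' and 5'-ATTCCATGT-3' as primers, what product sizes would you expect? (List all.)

The forward primer ACCCCATAGT matches the top strand at positions 33–42, 96–105.
The reverse primer's reverse complement is ACATGGAAT, matching at positions 149–157.
Each forward site pairs with the reverse site to give a product ending at position 157: sizes 125, 62 bp.

125 bp, 62 bp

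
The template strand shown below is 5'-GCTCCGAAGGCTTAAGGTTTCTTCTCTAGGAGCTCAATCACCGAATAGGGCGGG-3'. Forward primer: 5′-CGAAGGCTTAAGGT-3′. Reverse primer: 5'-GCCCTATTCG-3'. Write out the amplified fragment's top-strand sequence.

5'-CGAAGGCTTAAGGTTTCTTCTCTAGGAGCTCAATCACCGAATAGGGC-3'

The forward primer matches the template at positions 5–18.
The reverse primer's reverse complement is CGAATAGGGC, which matches the template at positions 42–51.
The product is the template from position 5 through 51 (47 bp).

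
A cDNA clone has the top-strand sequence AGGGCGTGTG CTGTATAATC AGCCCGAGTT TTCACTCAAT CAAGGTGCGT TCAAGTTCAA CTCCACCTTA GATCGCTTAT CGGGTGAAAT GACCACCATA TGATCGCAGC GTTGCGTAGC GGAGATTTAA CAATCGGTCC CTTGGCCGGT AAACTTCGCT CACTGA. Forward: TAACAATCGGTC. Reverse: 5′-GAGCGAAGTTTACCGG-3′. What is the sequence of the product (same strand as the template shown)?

Scanning the template, TAACAATCGGTC occurs at positions 128–139; this primer anneals to the bottom strand there with its 3' end pointing downstream.
Reverse complement of the reverse primer: CCGGTAAACTTCGCTC. This occurs on the top strand at positions 146–161.
The product is the template from position 128 through 161 (34 bp).

5'-TAACAATCGGTCCCTTGGCCGGTAAACTTCGCTC-3'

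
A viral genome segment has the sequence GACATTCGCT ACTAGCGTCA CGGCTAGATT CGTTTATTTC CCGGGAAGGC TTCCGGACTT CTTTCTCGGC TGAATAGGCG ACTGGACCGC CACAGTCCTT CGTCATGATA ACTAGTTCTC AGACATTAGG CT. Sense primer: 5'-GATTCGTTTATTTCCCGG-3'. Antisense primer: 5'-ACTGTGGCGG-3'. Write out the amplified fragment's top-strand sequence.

5'-GATTCGTTTATTTCCCGGGAAGGCTTCCGGACTTCTTTCTCGGCTGAATAGGCGACTGGACCGCCACAGT-3'

Forward primer GATTCGTTTATTTCCCGG is found on the top strand at positions 27–44.
Taking the reverse complement of ACTGTGGCGG gives CCGCCACAGT, found at positions 87–96 on the template; the primer anneals here to the top strand with its 3' end pointing upstream.
The product is the template from position 27 through 96 (70 bp).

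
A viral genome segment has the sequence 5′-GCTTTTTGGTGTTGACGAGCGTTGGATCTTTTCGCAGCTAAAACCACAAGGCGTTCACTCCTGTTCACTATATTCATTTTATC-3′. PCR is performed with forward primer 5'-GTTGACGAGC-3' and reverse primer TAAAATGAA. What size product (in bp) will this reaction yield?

Forward primer GTTGACGAGC is found on the top strand at positions 11–20.
Reverse complement of the reverse primer: TTCATTTTA. This occurs on the top strand at positions 73–81.
The product runs from position 11 to position 81, so its length is 81 − 11 + 1 = 71 bp.

71 bp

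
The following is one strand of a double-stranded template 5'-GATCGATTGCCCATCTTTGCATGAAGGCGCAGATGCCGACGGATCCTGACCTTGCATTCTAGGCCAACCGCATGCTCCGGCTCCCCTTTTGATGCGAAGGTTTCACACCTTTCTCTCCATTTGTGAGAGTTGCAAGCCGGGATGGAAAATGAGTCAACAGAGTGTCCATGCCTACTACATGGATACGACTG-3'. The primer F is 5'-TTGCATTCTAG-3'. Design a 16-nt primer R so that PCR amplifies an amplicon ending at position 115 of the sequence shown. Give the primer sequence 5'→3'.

5'-GAGAAAGGTGTGAAAC-3'

The forward primer binds at positions 52–62; the product's 3' end on the top strand is position 115.
The reverse primer anneals to the top strand over positions 100–115, i.e. to GTTTCACACCTTTCTC.
Its sequence written 5'→3' is the reverse complement: GAGAAAGGTGTGAAAC.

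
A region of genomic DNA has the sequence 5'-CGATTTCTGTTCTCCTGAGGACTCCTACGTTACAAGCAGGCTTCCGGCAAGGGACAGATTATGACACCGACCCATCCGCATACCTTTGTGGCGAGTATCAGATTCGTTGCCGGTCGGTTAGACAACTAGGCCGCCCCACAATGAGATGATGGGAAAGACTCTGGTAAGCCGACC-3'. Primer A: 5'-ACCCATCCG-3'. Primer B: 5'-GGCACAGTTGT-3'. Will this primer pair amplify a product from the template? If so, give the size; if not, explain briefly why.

No product — primer B has no binding site in the template.

Primer B (GGCACAGTTGT) does not match the top strand, and its reverse complement ACAACTGTGCC does not match either.
With no annealing site for primer B, no amplification occurs.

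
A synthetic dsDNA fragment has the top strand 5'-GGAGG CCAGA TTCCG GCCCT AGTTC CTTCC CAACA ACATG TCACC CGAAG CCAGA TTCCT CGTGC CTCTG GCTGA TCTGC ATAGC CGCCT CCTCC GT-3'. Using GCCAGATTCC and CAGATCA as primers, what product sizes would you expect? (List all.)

The forward primer GCCAGATTCC matches the top strand at positions 5–14, 50–59.
The reverse primer's reverse complement is TGATCTG, matching at positions 73–79.
Each forward site pairs with the reverse site to give a product ending at position 79: sizes 75, 30 bp.

75 bp, 30 bp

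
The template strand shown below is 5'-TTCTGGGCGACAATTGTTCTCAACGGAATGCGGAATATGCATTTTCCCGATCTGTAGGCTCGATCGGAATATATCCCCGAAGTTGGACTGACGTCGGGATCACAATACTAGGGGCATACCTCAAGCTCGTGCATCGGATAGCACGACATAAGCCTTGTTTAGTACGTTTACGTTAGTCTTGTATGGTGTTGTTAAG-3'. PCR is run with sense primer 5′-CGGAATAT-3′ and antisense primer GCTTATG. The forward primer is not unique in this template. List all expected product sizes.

The forward primer CGGAATAT matches the top strand at positions 31–38, 65–72.
The reverse primer's reverse complement is CATAAGC, matching at positions 147–153.
Each forward site pairs with the reverse site to give a product ending at position 153: sizes 123, 89 bp.

123 bp, 89 bp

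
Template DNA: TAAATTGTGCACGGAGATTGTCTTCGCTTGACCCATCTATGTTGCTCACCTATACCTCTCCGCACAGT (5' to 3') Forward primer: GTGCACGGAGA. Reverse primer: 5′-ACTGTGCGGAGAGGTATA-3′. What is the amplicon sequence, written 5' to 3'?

5'-GTGCACGGAGATTGTCTTCGCTTGACCCATCTATGTTGCTCACCTATACCTCTCCGCACAGT-3'

Forward primer GTGCACGGAGA is found on the top strand at positions 7–17.
Taking the reverse complement of ACTGTGCGGAGAGGTATA gives TATACCTCTCCGCACAGT, found at positions 51–68 on the template; the primer anneals here to the top strand with its 3' end pointing upstream.
The product is the template from position 7 through 68 (62 bp).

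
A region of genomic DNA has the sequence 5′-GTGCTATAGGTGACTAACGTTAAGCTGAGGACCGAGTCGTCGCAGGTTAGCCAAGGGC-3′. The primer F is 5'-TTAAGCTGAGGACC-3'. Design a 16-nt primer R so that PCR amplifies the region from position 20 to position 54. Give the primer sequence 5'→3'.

5'-TTGGCTAACCTGCGAC-3'

The product's 3' end on the top strand is position 54.
The reverse primer anneals to the top strand over positions 39–54, i.e. to GTCGCAGGTTAGCCAA.
Its sequence written 5'→3' is the reverse complement: TTGGCTAACCTGCGAC.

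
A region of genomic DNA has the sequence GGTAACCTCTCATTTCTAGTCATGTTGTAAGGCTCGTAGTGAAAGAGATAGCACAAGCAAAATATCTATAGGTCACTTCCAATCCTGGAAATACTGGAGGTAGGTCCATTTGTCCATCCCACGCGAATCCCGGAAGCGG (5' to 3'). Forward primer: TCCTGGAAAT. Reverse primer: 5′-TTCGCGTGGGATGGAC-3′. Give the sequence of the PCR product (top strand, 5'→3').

5'-TCCTGGAAATACTGGAGGTAGGTCCATTTGTCCATCCCACGCGAA-3'

The forward primer matches the template at positions 83–92.
Taking the reverse complement of TTCGCGTGGGATGGAC gives GTCCATCCCACGCGAA, found at positions 112–127 on the template; the primer anneals here to the top strand with its 3' end pointing upstream.
The product is the template from position 83 through 127 (45 bp).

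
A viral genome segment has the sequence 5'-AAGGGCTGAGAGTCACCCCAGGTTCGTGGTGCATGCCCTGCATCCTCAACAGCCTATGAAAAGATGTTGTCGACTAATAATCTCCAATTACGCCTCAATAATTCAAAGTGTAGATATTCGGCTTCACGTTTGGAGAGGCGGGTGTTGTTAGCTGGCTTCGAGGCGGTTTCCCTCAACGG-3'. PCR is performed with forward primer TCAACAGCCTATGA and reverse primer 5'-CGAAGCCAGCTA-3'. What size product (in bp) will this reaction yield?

115 bp

Forward primer TCAACAGCCTATGA is found on the top strand at positions 46–59.
Taking the reverse complement of CGAAGCCAGCTA gives TAGCTGGCTTCG, found at positions 149–160 on the template; the primer anneals here to the top strand with its 3' end pointing upstream.
The product runs from position 46 to position 160, so its length is 160 − 46 + 1 = 115 bp.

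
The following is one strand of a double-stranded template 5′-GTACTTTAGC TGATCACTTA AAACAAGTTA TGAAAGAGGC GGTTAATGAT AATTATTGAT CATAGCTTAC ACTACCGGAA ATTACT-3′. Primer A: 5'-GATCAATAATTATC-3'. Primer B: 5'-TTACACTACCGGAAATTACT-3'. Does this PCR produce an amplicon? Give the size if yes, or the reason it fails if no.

No product — the primers' 3' ends point away from each other.

Primer A (GATCAATAATTATC) has reverse complement GATAATTATTGATC, which matches the top strand at positions 48–61; primer A anneals to the top strand there with its 3' end pointing upstream toward position 48.
Primer B (TTACACTACCGGAAATTACT) matches the top strand directly at positions 67–86; it anneals to the bottom strand with its 3' end pointing downstream toward position 86.
The 3' ends diverge (primer A extends toward position 1, primer B toward position 86), so the primers never converge on a shared product.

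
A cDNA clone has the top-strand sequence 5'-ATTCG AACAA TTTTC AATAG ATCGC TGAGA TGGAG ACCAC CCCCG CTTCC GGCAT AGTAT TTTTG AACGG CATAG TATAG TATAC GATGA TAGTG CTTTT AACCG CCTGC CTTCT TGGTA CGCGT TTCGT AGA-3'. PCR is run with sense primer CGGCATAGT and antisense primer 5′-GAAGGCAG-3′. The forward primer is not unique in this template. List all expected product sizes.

The forward primer CGGCATAGT matches the top strand at positions 50–58, 68–76.
The reverse primer's reverse complement is CTGCCTTC, matching at positions 107–114.
Each forward site pairs with the reverse site to give a product ending at position 114: sizes 65, 47 bp.

65 bp, 47 bp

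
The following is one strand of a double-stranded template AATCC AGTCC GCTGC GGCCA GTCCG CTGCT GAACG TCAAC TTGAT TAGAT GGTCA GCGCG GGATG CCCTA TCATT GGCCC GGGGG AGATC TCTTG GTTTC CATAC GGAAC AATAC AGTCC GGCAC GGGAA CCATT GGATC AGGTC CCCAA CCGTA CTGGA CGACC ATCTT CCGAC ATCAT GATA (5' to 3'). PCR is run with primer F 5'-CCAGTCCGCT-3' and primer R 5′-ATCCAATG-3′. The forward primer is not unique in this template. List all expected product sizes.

The forward primer CCAGTCCGCT matches the top strand at positions 4–13, 18–27.
The reverse primer's reverse complement is CATTGGAT, matching at positions 132–139.
Each forward site pairs with the reverse site to give a product ending at position 139: sizes 136, 122 bp.

136 bp, 122 bp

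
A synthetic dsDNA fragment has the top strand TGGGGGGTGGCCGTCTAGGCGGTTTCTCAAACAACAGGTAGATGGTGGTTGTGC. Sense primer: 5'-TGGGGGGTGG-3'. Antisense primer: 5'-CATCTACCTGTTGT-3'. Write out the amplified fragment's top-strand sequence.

5'-TGGGGGGTGGCCGTCTAGGCGGTTTCTCAAACAACAGGTAGATG-3'

Forward primer TGGGGGGTGG is found on the top strand at positions 1–10.
Reverse complement of the reverse primer: ACAACAGGTAGATG. This occurs on the top strand at positions 31–44.
The product is the template from position 1 through 44 (44 bp).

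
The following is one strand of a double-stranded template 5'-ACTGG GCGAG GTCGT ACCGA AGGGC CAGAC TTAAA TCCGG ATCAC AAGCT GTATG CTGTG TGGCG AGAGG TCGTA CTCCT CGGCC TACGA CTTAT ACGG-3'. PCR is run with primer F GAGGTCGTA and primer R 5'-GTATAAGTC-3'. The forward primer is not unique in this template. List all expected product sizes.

90 bp, 31 bp

The forward primer GAGGTCGTA matches the top strand at positions 8–16, 67–75.
The reverse primer's reverse complement is GACTTATAC, matching at positions 89–97.
Each forward site pairs with the reverse site to give a product ending at position 97: sizes 90, 31 bp.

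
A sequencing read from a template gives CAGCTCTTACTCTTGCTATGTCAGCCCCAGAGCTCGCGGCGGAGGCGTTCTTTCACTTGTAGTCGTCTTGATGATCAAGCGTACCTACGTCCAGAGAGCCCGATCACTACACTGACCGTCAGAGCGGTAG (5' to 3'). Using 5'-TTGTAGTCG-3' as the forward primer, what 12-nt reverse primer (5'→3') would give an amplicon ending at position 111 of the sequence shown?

The forward primer binds at positions 57–65; the product's 3' end on the top strand is position 111.
The reverse primer anneals to the top strand over positions 100–111, i.e. to CCGATCACTACA.
Its sequence written 5'→3' is the reverse complement: TGTAGTGATCGG.

5'-TGTAGTGATCGG-3'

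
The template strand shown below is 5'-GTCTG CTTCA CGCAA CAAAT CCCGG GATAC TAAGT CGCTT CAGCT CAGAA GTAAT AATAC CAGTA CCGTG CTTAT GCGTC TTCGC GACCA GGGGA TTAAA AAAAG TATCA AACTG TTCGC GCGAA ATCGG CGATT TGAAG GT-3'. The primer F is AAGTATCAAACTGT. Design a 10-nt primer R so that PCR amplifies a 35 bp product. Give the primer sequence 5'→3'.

The forward primer binds at positions 103–116, so a 35 bp product ends at position 103 + 35 − 1 = 137.
The reverse primer anneals to the top strand over positions 128–137, i.e. to CGGCGATTTG.
Its sequence written 5'→3' is the reverse complement: CAAATCGCCG.

5'-CAAATCGCCG-3'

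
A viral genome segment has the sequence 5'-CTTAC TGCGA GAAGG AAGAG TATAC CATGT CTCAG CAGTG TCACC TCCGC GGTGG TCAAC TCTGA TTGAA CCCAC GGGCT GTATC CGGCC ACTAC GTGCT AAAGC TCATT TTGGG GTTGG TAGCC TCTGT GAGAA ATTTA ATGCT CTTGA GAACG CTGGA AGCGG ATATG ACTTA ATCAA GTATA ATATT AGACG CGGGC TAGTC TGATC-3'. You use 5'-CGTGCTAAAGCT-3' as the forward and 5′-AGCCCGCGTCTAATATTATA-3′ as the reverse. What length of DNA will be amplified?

The forward primer matches the template at positions 95–106.
Taking the reverse complement of AGCCCGCGTCTAATATTATA gives TATAATATTAGACGCGGGCT, found at positions 182–201 on the template; the primer anneals here to the top strand with its 3' end pointing upstream.
Amplicon spans positions 95–201: 107 bp.

107 bp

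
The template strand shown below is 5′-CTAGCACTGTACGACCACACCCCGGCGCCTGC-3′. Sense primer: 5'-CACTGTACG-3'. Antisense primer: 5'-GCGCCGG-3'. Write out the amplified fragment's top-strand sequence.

Forward primer CACTGTACG is found on the top strand at positions 5–13.
Taking the reverse complement of GCGCCGG gives CCGGCGC, found at positions 22–28 on the template; the primer anneals here to the top strand with its 3' end pointing upstream.
The product is the template from position 5 through 28 (24 bp).

5'-CACTGTACGACCACACCCCGGCGC-3'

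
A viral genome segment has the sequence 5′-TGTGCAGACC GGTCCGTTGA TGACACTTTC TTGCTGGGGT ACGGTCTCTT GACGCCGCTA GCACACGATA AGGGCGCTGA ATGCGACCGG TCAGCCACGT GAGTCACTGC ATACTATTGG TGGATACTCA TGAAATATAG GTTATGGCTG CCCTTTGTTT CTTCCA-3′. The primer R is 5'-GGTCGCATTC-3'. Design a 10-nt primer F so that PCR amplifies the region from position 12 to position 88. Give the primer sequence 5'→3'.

The reverse primer's reverse complement GAATGCGACC matches the template at positions 79–88; the product starts at position 12.
The forward primer is identical to the top strand over positions 12–21: GTCCGTTGAT.

5'-GTCCGTTGAT-3'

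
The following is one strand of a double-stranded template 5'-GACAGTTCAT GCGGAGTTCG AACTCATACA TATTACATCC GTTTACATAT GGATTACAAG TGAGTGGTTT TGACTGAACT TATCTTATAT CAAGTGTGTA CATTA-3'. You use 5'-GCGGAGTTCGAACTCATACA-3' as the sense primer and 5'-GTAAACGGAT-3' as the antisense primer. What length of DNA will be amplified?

36 bp

Forward primer GCGGAGTTCGAACTCATACA is found on the top strand at positions 11–30.
Reverse complement of the reverse primer: ATCCGTTTAC. This occurs on the top strand at positions 37–46.
Amplicon spans positions 11–46: 36 bp.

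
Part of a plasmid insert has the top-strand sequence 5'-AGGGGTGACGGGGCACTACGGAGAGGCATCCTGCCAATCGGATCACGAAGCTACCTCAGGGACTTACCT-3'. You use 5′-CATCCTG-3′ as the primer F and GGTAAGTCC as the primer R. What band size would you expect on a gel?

42 bp

Scanning the template, CATCCTG occurs at positions 27–33; this primer anneals to the bottom strand there with its 3' end pointing downstream.
The reverse primer's reverse complement is GGACTTACC, which matches the template at positions 60–68.
Amplicon spans positions 27–68: 42 bp.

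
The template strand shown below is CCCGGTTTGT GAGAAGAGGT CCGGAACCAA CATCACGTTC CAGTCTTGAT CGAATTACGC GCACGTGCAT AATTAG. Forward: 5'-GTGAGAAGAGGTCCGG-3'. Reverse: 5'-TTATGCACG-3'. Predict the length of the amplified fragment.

The forward primer matches the template at positions 9–24.
The reverse primer's reverse complement is CGTGCATAA, which matches the template at positions 64–72.
Amplicon spans positions 9–72: 64 bp.

64 bp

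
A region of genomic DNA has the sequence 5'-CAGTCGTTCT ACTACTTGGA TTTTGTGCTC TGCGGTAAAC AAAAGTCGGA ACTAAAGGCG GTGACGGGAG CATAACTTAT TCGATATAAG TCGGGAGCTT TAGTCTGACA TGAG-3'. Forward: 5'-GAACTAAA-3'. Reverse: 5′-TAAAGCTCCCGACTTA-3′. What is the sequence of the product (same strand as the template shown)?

5'-GAACTAAAGGCGGTGACGGGAGCATAACTTATTCGATATAAGTCGGGAGCTTTA-3'

Scanning the template, GAACTAAA occurs at positions 49–56; this primer anneals to the bottom strand there with its 3' end pointing downstream.
The reverse primer's reverse complement is TAAGTCGGGAGCTTTA, which matches the template at positions 87–102.
The product is the template from position 49 through 102 (54 bp).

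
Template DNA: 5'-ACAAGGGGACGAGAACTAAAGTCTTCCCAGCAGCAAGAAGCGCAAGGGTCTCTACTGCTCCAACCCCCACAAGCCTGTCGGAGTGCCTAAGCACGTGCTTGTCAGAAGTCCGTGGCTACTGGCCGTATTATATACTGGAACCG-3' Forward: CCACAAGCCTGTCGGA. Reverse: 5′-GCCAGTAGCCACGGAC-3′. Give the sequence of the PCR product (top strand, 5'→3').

5'-CCACAAGCCTGTCGGAGTGCCTAAGCACGTGCTTGTCAGAAGTCCGTGGCTACTGGC-3'

Scanning the template, CCACAAGCCTGTCGGA occurs at positions 67–82; this primer anneals to the bottom strand there with its 3' end pointing downstream.
Reverse complement of the reverse primer: GTCCGTGGCTACTGGC. This occurs on the top strand at positions 108–123.
The product is the template from position 67 through 123 (57 bp).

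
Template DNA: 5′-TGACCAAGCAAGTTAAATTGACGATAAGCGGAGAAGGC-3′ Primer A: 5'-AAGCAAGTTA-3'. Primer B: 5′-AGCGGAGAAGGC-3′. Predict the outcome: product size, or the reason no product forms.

No product — both primers anneal to the same strand and extend in the same direction.

Primer A (AAGCAAGTTA) matches the top strand at positions 6–15 (3' end points downstream).
Primer B (AGCGGAGAAGGC) also matches the top strand directly, at positions 27–38 — its reverse complement GCCTTCTCCGCT is not present.
Both primers anneal to the bottom strand with 3' ends pointing the same way, so neither can prime synthesis back toward the other.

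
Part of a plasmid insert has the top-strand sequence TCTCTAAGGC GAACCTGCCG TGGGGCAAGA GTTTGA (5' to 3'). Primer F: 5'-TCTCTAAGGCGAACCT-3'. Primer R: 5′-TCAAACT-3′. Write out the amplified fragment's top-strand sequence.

5'-TCTCTAAGGCGAACCTGCCGTGGGGCAAGAGTTTGA-3'

Scanning the template, TCTCTAAGGCGAACCT occurs at positions 1–16; this primer anneals to the bottom strand there with its 3' end pointing downstream.
Taking the reverse complement of TCAAACT gives AGTTTGA, found at positions 30–36 on the template; the primer anneals here to the top strand with its 3' end pointing upstream.
The product is the template from position 1 through 36 (36 bp).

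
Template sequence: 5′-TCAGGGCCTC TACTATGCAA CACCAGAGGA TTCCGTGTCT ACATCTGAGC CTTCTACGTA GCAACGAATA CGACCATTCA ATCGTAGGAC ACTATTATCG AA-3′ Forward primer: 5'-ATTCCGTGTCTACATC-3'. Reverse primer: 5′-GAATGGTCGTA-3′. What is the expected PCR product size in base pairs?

50 bp

The forward primer matches the template at positions 30–45.
The reverse primer's reverse complement is TACGACCATTC, which matches the template at positions 69–79.
Amplicon spans positions 30–79: 50 bp.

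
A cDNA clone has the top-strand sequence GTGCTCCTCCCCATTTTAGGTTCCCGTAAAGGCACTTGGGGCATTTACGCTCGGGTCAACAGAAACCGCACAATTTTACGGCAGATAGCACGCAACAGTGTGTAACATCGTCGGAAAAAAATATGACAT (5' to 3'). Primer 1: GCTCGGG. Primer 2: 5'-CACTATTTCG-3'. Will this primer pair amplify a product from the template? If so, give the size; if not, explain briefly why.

No product — primer 2 has no binding site in the template.

Primer 2 (CACTATTTCG) does not match the top strand, and its reverse complement CGAAATAGTG does not match either.
With no annealing site for primer 2, no amplification occurs.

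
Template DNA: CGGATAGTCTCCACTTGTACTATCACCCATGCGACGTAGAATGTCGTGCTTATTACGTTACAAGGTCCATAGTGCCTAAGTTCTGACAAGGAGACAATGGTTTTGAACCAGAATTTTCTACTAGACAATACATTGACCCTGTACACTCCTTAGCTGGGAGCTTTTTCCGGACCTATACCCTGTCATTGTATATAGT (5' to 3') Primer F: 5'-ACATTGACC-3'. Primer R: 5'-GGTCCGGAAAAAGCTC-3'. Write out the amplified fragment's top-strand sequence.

The forward primer matches the template at positions 130–138.
Taking the reverse complement of GGTCCGGAAAAAGCTC gives GAGCTTTTTCCGGACC, found at positions 158–173 on the template; the primer anneals here to the top strand with its 3' end pointing upstream.
The product is the template from position 130 through 173 (44 bp).

5'-ACATTGACCCTGTACACTCCTTAGCTGGGAGCTTTTTCCGGACC-3'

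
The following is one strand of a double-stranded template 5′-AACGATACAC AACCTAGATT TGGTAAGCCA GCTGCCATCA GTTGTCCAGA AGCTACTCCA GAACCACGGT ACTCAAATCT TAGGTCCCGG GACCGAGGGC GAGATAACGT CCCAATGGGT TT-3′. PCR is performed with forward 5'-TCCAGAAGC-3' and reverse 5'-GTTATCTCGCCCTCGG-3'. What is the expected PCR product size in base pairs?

64 bp

Scanning the template, TCCAGAAGC occurs at positions 45–53; this primer anneals to the bottom strand there with its 3' end pointing downstream.
Taking the reverse complement of GTTATCTCGCCCTCGG gives CCGAGGGCGAGATAAC, found at positions 93–108 on the template; the primer anneals here to the top strand with its 3' end pointing upstream.
The product runs from position 45 to position 108, so its length is 108 − 45 + 1 = 64 bp.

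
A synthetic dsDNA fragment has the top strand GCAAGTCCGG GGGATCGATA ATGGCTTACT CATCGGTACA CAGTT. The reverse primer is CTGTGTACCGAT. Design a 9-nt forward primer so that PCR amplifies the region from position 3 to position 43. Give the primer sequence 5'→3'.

5'-AAGTCCGGG-3'

The reverse primer's reverse complement ATCGGTACACAG matches the template at positions 32–43; the product starts at position 3.
The forward primer is identical to the top strand over positions 3–11: AAGTCCGGG.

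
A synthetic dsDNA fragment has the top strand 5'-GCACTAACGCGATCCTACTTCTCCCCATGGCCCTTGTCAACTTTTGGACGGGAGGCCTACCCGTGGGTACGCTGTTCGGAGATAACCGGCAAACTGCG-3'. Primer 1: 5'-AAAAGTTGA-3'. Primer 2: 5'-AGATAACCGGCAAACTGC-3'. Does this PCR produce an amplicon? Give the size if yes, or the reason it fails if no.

Primer 1 (AAAAGTTGA) has reverse complement TCAACTTTT, which matches the top strand at positions 37–45; primer 1 anneals to the top strand there with its 3' end pointing upstream toward position 37.
Primer 2 (AGATAACCGGCAAACTGC) matches the top strand directly at positions 80–97; it anneals to the bottom strand with its 3' end pointing downstream toward position 97.
The 3' ends diverge (primer 1 extends toward position 1, primer 2 toward position 98), so the primers never converge on a shared product.

No product — the primers' 3' ends point away from each other.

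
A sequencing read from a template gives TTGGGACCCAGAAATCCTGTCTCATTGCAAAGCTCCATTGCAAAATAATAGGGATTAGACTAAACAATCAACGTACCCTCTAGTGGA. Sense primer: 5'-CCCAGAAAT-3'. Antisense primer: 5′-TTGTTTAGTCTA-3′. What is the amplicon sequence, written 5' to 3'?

Forward primer CCCAGAAAT is found on the top strand at positions 7–15.
Reverse complement of the reverse primer: TAGACTAAACAA. This occurs on the top strand at positions 56–67.
The product is the template from position 7 through 67 (61 bp).

5'-CCCAGAAATCCTGTCTCATTGCAAAGCTCCATTGCAAAATAATAGGGATTAGACTAAACAA-3'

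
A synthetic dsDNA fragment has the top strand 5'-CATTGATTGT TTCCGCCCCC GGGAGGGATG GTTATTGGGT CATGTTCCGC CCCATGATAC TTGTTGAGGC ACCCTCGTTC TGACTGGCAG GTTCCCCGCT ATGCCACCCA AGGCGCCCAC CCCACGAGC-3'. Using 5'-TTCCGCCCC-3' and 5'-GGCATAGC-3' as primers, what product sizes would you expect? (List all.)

95 bp, 61 bp

The forward primer TTCCGCCCC matches the top strand at positions 11–19, 45–53.
The reverse primer's reverse complement is GCTATGCC, matching at positions 98–105.
Each forward site pairs with the reverse site to give a product ending at position 105: sizes 95, 61 bp.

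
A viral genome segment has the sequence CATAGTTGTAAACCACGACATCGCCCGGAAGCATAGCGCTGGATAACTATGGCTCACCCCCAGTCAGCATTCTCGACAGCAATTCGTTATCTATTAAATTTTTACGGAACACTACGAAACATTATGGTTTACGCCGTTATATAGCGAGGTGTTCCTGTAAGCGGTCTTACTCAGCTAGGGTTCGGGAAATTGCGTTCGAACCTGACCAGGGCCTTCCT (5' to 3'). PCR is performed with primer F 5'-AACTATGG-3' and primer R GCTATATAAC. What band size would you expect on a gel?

101 bp

The forward primer matches the template at positions 45–52.
Reverse complement of the reverse primer: GTTATATAGC. This occurs on the top strand at positions 136–145.
Amplicon spans positions 45–145: 101 bp.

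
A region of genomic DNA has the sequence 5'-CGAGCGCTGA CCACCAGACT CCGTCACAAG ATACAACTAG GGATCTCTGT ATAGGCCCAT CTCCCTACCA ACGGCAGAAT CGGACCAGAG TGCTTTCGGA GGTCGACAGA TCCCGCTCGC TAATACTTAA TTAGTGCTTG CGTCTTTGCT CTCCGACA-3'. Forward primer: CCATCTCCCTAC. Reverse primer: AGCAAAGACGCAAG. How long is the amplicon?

94 bp

The forward primer matches the template at positions 57–68.
Reverse complement of the reverse primer: CTTGCGTCTTTGCT. This occurs on the top strand at positions 137–150.
Amplicon spans positions 57–150: 94 bp.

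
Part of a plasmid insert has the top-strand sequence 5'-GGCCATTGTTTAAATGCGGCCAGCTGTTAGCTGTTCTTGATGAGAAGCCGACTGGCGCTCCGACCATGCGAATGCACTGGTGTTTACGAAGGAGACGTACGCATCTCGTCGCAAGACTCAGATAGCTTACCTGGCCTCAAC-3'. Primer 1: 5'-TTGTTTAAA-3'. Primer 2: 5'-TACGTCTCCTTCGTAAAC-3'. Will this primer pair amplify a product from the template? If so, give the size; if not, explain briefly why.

Yes — a 94 bp product.

Primer 1 (TTGTTTAAA) matches the top strand at positions 6–14; it acts as a forward primer.
Primer 2's reverse complement is GTTTACGAAGGAGACGTA, matching the top strand at positions 82–99; it acts as a reverse primer.
The 3' ends face each other across positions 6–99, giving a 94 bp product.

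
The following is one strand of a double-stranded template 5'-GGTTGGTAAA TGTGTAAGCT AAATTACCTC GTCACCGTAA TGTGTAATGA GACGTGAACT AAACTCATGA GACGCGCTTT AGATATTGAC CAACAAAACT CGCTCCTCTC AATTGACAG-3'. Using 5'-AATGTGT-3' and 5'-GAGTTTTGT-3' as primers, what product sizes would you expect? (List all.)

93 bp, 63 bp

The forward primer AATGTGT matches the top strand at positions 9–15, 39–45.
The reverse primer's reverse complement is ACAAAACTC, matching at positions 93–101.
Each forward site pairs with the reverse site to give a product ending at position 101: sizes 93, 63 bp.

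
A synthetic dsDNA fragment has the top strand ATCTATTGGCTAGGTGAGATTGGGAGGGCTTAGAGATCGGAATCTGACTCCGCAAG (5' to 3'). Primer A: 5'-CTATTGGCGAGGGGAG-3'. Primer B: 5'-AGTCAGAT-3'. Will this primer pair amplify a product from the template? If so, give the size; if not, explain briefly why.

Primer A (CTATTGGCGAGGGGAG) does not match the top strand, and its reverse complement CTCCCCTCGCCAATAG does not match either.
With no annealing site for primer A, no amplification occurs.

No product — primer A has no binding site in the template.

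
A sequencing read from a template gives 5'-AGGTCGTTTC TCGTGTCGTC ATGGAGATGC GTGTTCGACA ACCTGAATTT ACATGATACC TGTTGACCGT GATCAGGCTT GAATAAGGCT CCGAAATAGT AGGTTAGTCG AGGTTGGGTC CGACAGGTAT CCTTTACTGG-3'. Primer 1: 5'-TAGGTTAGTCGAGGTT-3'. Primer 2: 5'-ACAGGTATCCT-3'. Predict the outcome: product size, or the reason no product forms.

Primer 1 (TAGGTTAGTCGAGGTT) matches the top strand at positions 100–115 (3' end points downstream).
Primer 2 (ACAGGTATCCT) also matches the top strand directly, at positions 123–133 — its reverse complement AGGATACCTGT is not present.
Both primers anneal to the bottom strand with 3' ends pointing the same way, so neither can prime synthesis back toward the other.

No product — both primers anneal to the same strand and extend in the same direction.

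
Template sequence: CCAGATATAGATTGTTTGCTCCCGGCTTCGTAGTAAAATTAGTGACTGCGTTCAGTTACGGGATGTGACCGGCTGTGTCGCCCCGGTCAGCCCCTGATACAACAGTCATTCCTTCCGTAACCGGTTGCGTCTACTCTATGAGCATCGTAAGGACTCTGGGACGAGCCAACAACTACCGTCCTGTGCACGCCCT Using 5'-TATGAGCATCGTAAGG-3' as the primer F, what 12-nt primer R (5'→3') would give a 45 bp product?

The forward primer binds at positions 137–152, so a 45 bp product ends at position 137 + 45 − 1 = 181.
The reverse primer anneals to the top strand over positions 170–181, i.e. to CAACTACCGTCC.
Its sequence written 5'→3' is the reverse complement: GGACGGTAGTTG.

5'-GGACGGTAGTTG-3'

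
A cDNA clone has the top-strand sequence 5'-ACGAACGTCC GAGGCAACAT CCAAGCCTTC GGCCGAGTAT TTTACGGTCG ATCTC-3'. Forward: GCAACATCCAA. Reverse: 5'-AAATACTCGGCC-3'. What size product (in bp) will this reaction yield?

The forward primer matches the template at positions 14–24.
The reverse primer's reverse complement is GGCCGAGTATTT, which matches the template at positions 31–42.
The product runs from position 14 to position 42, so its length is 42 − 14 + 1 = 29 bp.

29 bp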